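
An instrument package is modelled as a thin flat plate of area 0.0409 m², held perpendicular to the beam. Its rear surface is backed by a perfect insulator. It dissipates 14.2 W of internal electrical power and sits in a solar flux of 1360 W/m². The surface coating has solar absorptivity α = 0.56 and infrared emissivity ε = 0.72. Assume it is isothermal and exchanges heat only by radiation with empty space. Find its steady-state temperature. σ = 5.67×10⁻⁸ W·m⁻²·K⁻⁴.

T ≈ 406 K

At steady state, absorbed solar power + internal power = radiated power.
Absorbed: α·S·A_cross = 0.56·1360·0.04090 = 31.15 W (cross-section A).
Total input = 31.15 + 14.2 = 45.35 W.
Radiated: εσ·A_surf·T⁴ with A_surf = A = 0.04090 m².
T⁴ = 45.35/(0.72·5.67×10⁻⁸·0.04090) = 2.716×10¹⁰ K⁴.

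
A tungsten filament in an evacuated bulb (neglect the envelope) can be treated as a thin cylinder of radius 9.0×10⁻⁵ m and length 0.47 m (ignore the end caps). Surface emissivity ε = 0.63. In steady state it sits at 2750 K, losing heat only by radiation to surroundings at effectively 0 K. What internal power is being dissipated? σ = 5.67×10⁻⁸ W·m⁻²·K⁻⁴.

P ≈ 543 W

Steady state: P = εσA T⁴.
A = 2πrL = 2.658×10⁻⁴ m²; T⁴ = (2750)⁴ = 5.719×10¹³ K⁴.
P = 0.63 × 5.67×10⁻⁸ × 2.658×10⁻⁴ × 5.719×10¹³.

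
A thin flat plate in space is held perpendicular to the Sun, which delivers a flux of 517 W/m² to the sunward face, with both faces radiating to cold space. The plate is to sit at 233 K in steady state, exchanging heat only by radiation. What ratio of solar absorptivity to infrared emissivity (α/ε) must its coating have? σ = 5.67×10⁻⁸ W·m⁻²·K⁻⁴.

α/ε ≈ 0.646

Balance: αS·A = εσ·2A·T⁴ ⇒ α/ε = 2σT⁴/S.
α/ε = 2·5.67×10⁻⁸·(233)⁴/517 = 2·5.67×10⁻⁸·2.947×10⁹/517.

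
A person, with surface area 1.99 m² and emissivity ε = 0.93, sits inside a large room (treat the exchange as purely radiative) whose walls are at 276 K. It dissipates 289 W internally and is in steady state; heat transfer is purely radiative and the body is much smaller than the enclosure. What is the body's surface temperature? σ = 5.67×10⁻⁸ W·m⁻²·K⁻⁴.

For a small grey body in a large enclosure, net radiated power = εσA(T⁴ − T_w⁴).
Steady state: P = εσA(T⁴ − T_w⁴) with A = 1.99 m².
T⁴ = P/(εσA) + T_w⁴ = 289/(0.93·5.67×10⁻⁸·1.990) + (276)⁴
    = 2.754×10⁹ + 5.803×10⁹ = 8.557×10⁹ K⁴.

T ≈ 304 K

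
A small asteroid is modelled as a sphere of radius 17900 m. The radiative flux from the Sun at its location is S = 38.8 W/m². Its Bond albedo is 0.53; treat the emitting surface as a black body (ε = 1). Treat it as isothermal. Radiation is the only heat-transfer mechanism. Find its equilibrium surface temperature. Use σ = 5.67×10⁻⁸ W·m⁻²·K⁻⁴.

At equilibrium, absorbed power = emitted power.
Absorbing cross-section = πr² = 1.007×10⁹ m²; emitting surface = 4πr² = 4.026×10⁹ m² (ratio 4).
(1−a)S·A_cross = εσ·A_surf·T⁴  ⇒  T⁴ = (1−a)S/(4σ).
T⁴ = 0.470·38.8/(4·5.67×10⁻⁸) = 8.041×10⁷ K⁴.
T = (8.041×10⁷)^(1/4).

T ≈ 94.7 K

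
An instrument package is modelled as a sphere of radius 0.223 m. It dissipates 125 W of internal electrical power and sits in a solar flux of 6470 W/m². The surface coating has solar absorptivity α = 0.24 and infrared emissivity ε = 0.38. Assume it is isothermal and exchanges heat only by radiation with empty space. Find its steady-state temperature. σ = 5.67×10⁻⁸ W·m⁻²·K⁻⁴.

T ≈ 406 K

At steady state, absorbed solar power + internal power = radiated power.
Absorbed: α·S·A_cross = 0.24·6470·0.1562 = 242.6 W (cross-section πr²).
Total input = 242.6 + 125 = 367.6 W.
Radiated: εσ·A_surf·T⁴ with A_surf = 4πr² = 0.6249 m².
T⁴ = 367.6/(0.38·5.67×10⁻⁸·0.6249) = 2.730×10¹⁰ K⁴.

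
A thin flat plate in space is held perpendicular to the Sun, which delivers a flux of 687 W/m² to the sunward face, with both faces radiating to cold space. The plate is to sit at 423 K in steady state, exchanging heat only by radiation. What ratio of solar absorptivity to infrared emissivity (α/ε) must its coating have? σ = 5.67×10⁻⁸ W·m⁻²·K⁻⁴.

Balance: αS·A = εσ·2A·T⁴ ⇒ α/ε = 2σT⁴/S.
α/ε = 2·5.67×10⁻⁸·(423)⁴/687 = 2·5.67×10⁻⁸·3.202×10¹⁰/687.

α/ε ≈ 5.28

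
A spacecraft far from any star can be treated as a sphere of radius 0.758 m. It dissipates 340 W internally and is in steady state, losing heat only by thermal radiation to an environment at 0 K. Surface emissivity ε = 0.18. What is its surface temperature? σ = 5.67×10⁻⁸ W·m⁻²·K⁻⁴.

T ≈ 261 K

Steady state: internal power = radiated power, P = εσA T⁴.
Radiating area A = 4πr² = 7.220 m².
T⁴ = P/(εσA) = 340/(0.18·5.67×10⁻⁸·7.220) = 4.614×10⁹ K⁴.
T = (4.614×10⁹)^(1/4).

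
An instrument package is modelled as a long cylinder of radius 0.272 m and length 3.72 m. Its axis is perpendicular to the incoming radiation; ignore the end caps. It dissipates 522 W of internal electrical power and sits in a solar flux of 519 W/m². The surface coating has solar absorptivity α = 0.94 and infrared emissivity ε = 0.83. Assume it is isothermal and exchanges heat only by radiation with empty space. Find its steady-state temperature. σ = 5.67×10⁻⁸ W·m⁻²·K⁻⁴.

At steady state, absorbed solar power + internal power = radiated power.
Absorbed: α·S·A_cross = 0.94·519·2.024 = 987.3 W (cross-section 2rL).
Total input = 987.3 + 522 = 1509 W.
Radiated: εσ·A_surf·T⁴ with A_surf = 2πrL = 6.358 m².
T⁴ = 1509/(0.83·5.67×10⁻⁸·6.358) = 5.044×10⁹ K⁴.

T ≈ 267 K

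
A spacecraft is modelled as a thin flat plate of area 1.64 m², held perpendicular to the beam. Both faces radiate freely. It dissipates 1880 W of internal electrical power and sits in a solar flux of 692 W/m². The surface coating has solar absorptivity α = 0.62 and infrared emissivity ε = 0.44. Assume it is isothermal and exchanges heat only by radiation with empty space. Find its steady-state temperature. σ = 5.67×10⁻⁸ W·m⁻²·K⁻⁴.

At steady state, absorbed solar power + internal power = radiated power.
Absorbed: α·S·A_cross = 0.62·692·1.640 = 703.6 W (cross-section A).
Total input = 703.6 + 1880 = 2584 W.
Radiated: εσ·A_surf·T⁴ with A_surf = 2A = 3.280 m².
T⁴ = 2584/(0.44·5.67×10⁻⁸·3.280) = 3.157×10¹⁰ K⁴.

T ≈ 422 K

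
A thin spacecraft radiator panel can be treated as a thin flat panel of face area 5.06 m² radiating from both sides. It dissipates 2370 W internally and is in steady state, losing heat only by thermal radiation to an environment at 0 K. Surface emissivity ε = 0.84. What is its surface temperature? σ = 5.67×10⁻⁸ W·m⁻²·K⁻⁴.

T ≈ 265 K

Steady state: internal power = radiated power, P = εσA T⁴.
Radiating area A = 2·5.06 = 10.12 m².
T⁴ = P/(εσA) = 2370/(0.84·5.67×10⁻⁸·10.12) = 4.917×10⁹ K⁴.
T = (4.917×10⁹)^(1/4).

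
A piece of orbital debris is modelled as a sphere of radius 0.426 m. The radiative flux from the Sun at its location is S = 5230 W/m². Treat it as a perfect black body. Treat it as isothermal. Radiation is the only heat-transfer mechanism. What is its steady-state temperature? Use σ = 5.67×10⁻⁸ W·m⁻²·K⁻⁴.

At equilibrium, absorbed power = emitted power.
Absorbing cross-section = πr² = 0.5701 m²; emitting surface = 4πr² = 2.280 m² (ratio 4).
S·A_cross = εσ·A_surf·T⁴  ⇒  T⁴ = S/(4σ).
T⁴ = 1.00·5230/(4·5.67×10⁻⁸) = 2.306×10¹⁰ K⁴.
T = (2.306×10¹⁰)^(1/4).

T ≈ 390 K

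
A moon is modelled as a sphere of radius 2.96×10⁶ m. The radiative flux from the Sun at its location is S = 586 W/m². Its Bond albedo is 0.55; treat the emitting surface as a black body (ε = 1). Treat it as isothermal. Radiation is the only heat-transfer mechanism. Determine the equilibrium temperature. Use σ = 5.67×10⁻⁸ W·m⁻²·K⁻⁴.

At equilibrium, absorbed power = emitted power.
Absorbing cross-section = πr² = 2.753×10¹³ m²; emitting surface = 4πr² = 1.101×10¹⁴ m² (ratio 4).
(1−a)S·A_cross = εσ·A_surf·T⁴  ⇒  T⁴ = (1−a)S/(4σ).
T⁴ = 0.450·586/(4·5.67×10⁻⁸) = 1.163×10⁹ K⁴.
T = (1.163×10⁹)^(1/4).

T ≈ 185 K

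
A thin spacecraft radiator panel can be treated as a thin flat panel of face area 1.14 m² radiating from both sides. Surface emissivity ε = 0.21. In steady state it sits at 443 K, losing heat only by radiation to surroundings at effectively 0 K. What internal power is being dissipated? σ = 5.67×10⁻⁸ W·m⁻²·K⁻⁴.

P ≈ 1050 W

Steady state: P = εσA T⁴.
A = 2·1.14 = 2.280 m²; T⁴ = (443)⁴ = 3.851×10¹⁰ K⁴.
P = 0.21 × 5.67×10⁻⁸ × 2.280 × 3.851×10¹⁰.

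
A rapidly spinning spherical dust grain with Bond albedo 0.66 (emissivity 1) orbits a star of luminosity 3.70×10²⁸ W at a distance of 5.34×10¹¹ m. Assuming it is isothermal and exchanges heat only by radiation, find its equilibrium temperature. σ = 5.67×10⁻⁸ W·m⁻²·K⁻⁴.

T ≈ 353 K

First find the stellar flux at distance d: S = L/(4πd²) = 3.70×10²⁸/(4π·(5.34×10¹¹)²) = 10330 W/m².
For an isothermal sphere, absorbed (1−a)S·πr² = emitted σ·4πr²·T⁴, so T⁴ = (1−a)S/(4σ).
T⁴ = 0.340·10330/(4·5.67×10⁻⁸) = 1.548×10¹⁰ K⁴.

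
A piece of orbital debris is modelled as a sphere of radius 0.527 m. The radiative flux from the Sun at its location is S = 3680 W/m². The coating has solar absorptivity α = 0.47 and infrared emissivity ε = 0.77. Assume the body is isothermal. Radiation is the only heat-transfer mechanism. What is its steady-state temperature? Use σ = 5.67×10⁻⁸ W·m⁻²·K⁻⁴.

At equilibrium, absorbed power = emitted power.
Absorbing cross-section = πr² = 0.8725 m²; emitting surface = 4πr² = 3.490 m² (ratio 4).
αS·A_cross = εσ·A_surf·T⁴  ⇒  T⁴ = αS/(ε·4σ).
T⁴ = 0.470·3680/(0.77·4·5.67×10⁻⁸) = 9.904×10⁹ K⁴.
T = (9.904×10⁹)^(1/4).

T ≈ 315 K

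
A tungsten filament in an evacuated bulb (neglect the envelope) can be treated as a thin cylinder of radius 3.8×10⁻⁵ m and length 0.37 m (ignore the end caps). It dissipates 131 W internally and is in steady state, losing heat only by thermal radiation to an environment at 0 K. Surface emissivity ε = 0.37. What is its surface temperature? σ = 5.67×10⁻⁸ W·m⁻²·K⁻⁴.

T ≈ 2900 K

Steady state: internal power = radiated power, P = εσA T⁴.
Radiating area A = 2πrL = 8.834×10⁻⁵ m².
T⁴ = P/(εσA) = 131/(0.37·5.67×10⁻⁸·8.834×10⁻⁵) = 7.068×10¹³ K⁴.
T = (7.068×10¹³)^(1/4).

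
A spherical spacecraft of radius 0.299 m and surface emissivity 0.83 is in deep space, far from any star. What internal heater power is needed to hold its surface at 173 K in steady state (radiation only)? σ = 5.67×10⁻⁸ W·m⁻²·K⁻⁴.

P ≈ 47.4 W

P = εσ·4πr²·T⁴.
4πr² = 1.123 m²; T⁴ = 8.957×10⁸ K⁴.
P = 0.83·5.67×10⁻⁸·1.123·8.957×10⁸.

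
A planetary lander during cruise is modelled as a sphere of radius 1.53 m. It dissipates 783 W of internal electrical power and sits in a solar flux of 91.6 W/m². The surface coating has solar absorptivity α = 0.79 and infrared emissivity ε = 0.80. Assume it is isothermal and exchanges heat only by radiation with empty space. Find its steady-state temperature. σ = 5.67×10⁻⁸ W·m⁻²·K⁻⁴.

At steady state, absorbed solar power + internal power = radiated power.
Absorbed: α·S·A_cross = 0.79·91.6·7.354 = 532.2 W (cross-section πr²).
Total input = 532.2 + 783 = 1315 W.
Radiated: εσ·A_surf·T⁴ with A_surf = 4πr² = 29.42 m².
T⁴ = 1315/(0.80·5.67×10⁻⁸·29.42) = 9.856×10⁸ K⁴.

T ≈ 177 K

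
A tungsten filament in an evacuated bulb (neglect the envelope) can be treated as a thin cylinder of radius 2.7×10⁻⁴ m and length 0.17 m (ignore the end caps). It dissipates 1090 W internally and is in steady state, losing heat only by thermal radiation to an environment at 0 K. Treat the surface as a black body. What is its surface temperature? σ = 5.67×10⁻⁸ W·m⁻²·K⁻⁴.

Steady state: internal power = radiated power, P = εσA T⁴.
Radiating area A = 2πrL = 2.884×10⁻⁴ m².
T⁴ = P/(εσA) = 1090/(1.0·5.67×10⁻⁸·2.884×10⁻⁴) = 6.666×10¹³ K⁴.
T = (6.666×10¹³)^(1/4).

T ≈ 2860 K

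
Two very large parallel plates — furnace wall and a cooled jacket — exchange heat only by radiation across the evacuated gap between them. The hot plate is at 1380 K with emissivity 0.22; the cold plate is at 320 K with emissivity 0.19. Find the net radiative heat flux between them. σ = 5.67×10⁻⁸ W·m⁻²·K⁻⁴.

For two infinite grey parallel plates, q = σ(T₁⁴ − T₂⁴)/(1/ε₁ + 1/ε₂ − 1).
T₁⁴ − T₂⁴ = 3.627×10¹² − 1.049×10¹⁰ = 3.616×10¹² K⁴.
1/ε₁ + 1/ε₂ − 1 = 4.545 + 5.263 − 1 = 8.809.
q = 5.67×10⁻⁸ × 3.616×10¹² / 8.809.

q ≈ 23300 W/m²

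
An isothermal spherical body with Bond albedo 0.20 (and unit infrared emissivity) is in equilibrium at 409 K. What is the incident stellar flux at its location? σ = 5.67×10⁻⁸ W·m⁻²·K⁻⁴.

S ≈ 7930 W/m²

(1−a)S·πr² = σ·4πr²·T⁴ ⇒ S = 4σT⁴/(1−a).
S = 4·5.67×10⁻⁸·2.798×10¹⁰/0.800.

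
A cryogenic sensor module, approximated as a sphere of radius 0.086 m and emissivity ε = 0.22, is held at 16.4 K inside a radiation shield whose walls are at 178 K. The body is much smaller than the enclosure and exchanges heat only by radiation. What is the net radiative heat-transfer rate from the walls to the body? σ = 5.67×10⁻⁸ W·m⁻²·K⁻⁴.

For a small grey body in a large enclosure: P_net = εσA(T_body⁴ − T_wall⁴).
A = 4πr² = 0.09294 m²; T_body⁴ − T_wall⁴ = 72340 − 1.004×10⁹ = -1.004×10⁹ K⁴.
|P_net| = 0.22·5.67×10⁻⁸·0.09294·1.004×10⁹.

P_net ≈ 1.16 W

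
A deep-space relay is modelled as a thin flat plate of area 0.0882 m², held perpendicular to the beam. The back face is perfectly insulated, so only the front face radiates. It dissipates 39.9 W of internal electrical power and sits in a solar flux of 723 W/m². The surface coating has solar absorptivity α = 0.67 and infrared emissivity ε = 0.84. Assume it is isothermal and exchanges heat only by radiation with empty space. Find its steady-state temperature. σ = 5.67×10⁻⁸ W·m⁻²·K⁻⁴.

T ≈ 374 K

At steady state, absorbed solar power + internal power = radiated power.
Absorbed: α·S·A_cross = 0.67·723·0.08820 = 42.72 W (cross-section A).
Total input = 42.72 + 39.9 = 82.62 W.
Radiated: εσ·A_surf·T⁴ with A_surf = A = 0.08820 m².
T⁴ = 82.62/(0.84·5.67×10⁻⁸·0.08820) = 1.967×10¹⁰ K⁴.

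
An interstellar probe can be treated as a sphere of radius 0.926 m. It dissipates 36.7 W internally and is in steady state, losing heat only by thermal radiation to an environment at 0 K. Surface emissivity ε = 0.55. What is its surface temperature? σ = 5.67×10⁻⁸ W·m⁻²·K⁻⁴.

T ≈ 102 K

Steady state: internal power = radiated power, P = εσA T⁴.
Radiating area A = 4πr² = 10.78 m².
T⁴ = P/(εσA) = 36.7/(0.55·5.67×10⁻⁸·10.78) = 1.092×10⁸ K⁴.
T = (1.092×10⁸)^(1/4).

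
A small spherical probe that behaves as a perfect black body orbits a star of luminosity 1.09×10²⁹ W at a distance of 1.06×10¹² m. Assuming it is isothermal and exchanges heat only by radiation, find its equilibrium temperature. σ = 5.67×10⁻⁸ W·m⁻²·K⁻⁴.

First find the stellar flux at distance d: S = L/(4πd²) = 1.09×10²⁹/(4π·(1.06×10¹²)²) = 7720 W/m².
For an isothermal sphere, absorbed (1−a)S·πr² = emitted σ·4πr²·T⁴, so T⁴ = (1−a)S/(4σ).
T⁴ = 1.00·7720/(4·5.67×10⁻⁸) = 3.404×10¹⁰ K⁴.

T ≈ 430 K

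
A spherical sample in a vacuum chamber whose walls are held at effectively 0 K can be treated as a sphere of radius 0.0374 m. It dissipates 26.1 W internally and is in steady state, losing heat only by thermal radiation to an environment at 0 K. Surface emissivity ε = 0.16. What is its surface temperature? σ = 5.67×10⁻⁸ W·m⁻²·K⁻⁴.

Steady state: internal power = radiated power, P = εσA T⁴.
Radiating area A = 4πr² = 0.01758 m².
T⁴ = P/(εσA) = 26.1/(0.16·5.67×10⁻⁸·0.01758) = 1.637×10¹¹ K⁴.
T = (1.637×10¹¹)^(1/4).

T ≈ 636 K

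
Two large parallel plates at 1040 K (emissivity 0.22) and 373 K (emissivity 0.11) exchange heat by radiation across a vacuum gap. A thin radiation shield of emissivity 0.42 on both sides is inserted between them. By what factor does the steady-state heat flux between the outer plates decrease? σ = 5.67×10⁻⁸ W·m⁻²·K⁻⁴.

Without shield: q₀ = σΔ(T⁴)/(1/ε₁+1/ε₂−1) with denominator 12.64.
With shield the two gaps are in series; the resistances add: (1/ε₁+1/ε_s−1)+(1/ε_s+1/ε₂−1) = 5.926+10.47 = 16.40.
Heat-flux ratio q₀/q = 16.40/12.64.

factor ≈ 1.30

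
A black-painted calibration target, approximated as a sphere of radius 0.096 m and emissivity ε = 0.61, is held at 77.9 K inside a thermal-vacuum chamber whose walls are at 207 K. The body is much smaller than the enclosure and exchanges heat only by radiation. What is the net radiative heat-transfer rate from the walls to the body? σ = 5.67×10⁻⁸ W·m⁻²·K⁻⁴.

For a small grey body in a large enclosure: P_net = εσA(T_body⁴ − T_wall⁴).
A = 4πr² = 0.1158 m²; T_body⁴ − T_wall⁴ = 3.683×10⁷ − 1.836×10⁹ = -1.799×10⁹ K⁴.
|P_net| = 0.61·5.67×10⁻⁸·0.1158·1.799×10⁹.

P_net ≈ 7.21 W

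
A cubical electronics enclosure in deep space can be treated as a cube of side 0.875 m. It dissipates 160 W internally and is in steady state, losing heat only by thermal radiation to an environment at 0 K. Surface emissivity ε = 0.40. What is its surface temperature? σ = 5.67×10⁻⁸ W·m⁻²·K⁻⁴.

Steady state: internal power = radiated power, P = εσA T⁴.
Radiating area A = 6L² = 4.594 m².
T⁴ = P/(εσA) = 160/(0.40·5.67×10⁻⁸·4.594) = 1.536×10⁹ K⁴.
T = (1.536×10⁹)^(1/4).

T ≈ 198 K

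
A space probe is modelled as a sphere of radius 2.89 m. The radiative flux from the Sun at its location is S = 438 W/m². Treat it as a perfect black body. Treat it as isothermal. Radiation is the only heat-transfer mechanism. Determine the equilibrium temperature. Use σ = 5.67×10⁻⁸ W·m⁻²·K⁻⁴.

At equilibrium, absorbed power = emitted power.
Absorbing cross-section = πr² = 26.24 m²; emitting surface = 4πr² = 105.0 m² (ratio 4).
S·A_cross = εσ·A_surf·T⁴  ⇒  T⁴ = S/(4σ).
T⁴ = 1.00·438/(4·5.67×10⁻⁸) = 1.931×10⁹ K⁴.
T = (1.931×10⁹)^(1/4).

T ≈ 210 K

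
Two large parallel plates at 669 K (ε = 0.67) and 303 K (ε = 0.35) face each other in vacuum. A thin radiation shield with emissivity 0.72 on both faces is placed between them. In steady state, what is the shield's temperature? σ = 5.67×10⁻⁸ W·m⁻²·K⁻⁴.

T_s ≈ 600 K

In steady state the net flux on the hot side equals that on the cold side.
σ(T₁⁴−T_s⁴)/D₁ = σ(T_s⁴−T₂⁴)/D₂, with D₁ = 1/ε₁+1/ε_s−1 = 1.881, D₂ = 1/ε_s+1/ε₂−1 = 3.246.
Solve for T_s⁴: T_s⁴ = (D₂·T₁⁴ + D₁·T₂⁴)/(D₁+D₂) = 1.299×10¹¹ K⁴.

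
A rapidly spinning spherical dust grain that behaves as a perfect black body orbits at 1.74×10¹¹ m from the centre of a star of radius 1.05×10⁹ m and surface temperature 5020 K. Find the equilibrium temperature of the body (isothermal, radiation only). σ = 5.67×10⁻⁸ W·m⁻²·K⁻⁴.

The star's surface emits σT_*⁴; at distance d the flux is S = σT_*⁴(R_*/d)².
S = 5.67×10⁻⁸·(5020)⁴·(1.05×10⁹/1.74×10¹¹)² = 1311 W/m².
For an isothermal sphere T⁴ = (1−a)S/(4σ) = 5.781×10⁹ K⁴.

T ≈ 276 K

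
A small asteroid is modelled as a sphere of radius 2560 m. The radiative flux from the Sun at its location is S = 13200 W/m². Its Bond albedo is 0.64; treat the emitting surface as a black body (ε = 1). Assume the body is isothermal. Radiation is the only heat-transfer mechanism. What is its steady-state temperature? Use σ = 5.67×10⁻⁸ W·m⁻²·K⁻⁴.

At equilibrium, absorbed power = emitted power.
Absorbing cross-section = πr² = 2.059×10⁷ m²; emitting surface = 4πr² = 8.235×10⁷ m² (ratio 4).
(1−a)S·A_cross = εσ·A_surf·T⁴  ⇒  T⁴ = (1−a)S/(4σ).
T⁴ = 0.360·13200/(4·5.67×10⁻⁸) = 2.095×10¹⁰ K⁴.
T = (2.095×10¹⁰)^(1/4).

T ≈ 380 K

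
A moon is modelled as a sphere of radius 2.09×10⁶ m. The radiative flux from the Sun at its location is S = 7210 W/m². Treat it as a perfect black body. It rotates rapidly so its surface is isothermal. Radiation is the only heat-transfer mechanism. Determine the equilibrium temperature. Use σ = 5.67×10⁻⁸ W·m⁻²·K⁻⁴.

T ≈ 422 K

At equilibrium, absorbed power = emitted power.
Absorbing cross-section = πr² = 1.372×10¹³ m²; emitting surface = 4πr² = 5.489×10¹³ m² (ratio 4).
S·A_cross = εσ·A_surf·T⁴  ⇒  T⁴ = S/(4σ).
T⁴ = 1.00·7210/(4·5.67×10⁻⁸) = 3.179×10¹⁰ K⁴.
T = (3.179×10¹⁰)^(1/4).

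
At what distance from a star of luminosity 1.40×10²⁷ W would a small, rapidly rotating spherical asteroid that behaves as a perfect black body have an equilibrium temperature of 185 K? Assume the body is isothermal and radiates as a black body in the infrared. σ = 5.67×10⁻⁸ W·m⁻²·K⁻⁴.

d ≈ 6.48×10¹¹ m

For an isothermal black-emitting sphere, (1−a)S·πr² = σ·4πr²·T⁴ ⇒ S = 4σT⁴/(1−a).
S = 4·5.67×10⁻⁸·(185)⁴/1.00 = 265.7 W/m².
Flux falls as S = L/(4πd²), so d = √(L/(4πS)) = √(1.40×10²⁷/(4π·265.7)).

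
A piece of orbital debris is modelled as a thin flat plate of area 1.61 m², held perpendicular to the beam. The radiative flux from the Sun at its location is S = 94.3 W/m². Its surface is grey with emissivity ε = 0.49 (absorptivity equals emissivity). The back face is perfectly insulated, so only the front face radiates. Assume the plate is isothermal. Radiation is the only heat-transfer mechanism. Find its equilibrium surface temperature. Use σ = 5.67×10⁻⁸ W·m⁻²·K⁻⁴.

T ≈ 202 K

At equilibrium, absorbed power = emitted power.
Absorbing cross-section = A = 1.610 m²; emitting surface = A = 1.610 m² (ratio 1).
εS·A_cross = εσ·A_surf·T⁴  ⇒  T⁴ = S/(1σ)   (ε cancels).
T⁴ = 94.3/(1·5.67×10⁻⁸) = 1.663×10⁹ K⁴.
T = (1.663×10⁹)^(1/4).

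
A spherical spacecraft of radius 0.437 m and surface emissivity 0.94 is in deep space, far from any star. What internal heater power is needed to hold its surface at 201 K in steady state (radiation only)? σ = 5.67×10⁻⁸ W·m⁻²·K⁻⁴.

P ≈ 209 W

P = εσ·4πr²·T⁴.
4πr² = 2.400 m²; T⁴ = 1.632×10⁹ K⁴.
P = 0.94·5.67×10⁻⁸·2.400·1.632×10⁹.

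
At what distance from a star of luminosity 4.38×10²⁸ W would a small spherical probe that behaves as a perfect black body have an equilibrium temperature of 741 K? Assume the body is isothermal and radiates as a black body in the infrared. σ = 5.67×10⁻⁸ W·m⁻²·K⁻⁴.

For an isothermal black-emitting sphere, (1−a)S·πr² = σ·4πr²·T⁴ ⇒ S = 4σT⁴/(1−a).
S = 4·5.67×10⁻⁸·(741)⁴/1.00 = 68380 W/m².
Flux falls as S = L/(4πd²), so d = √(L/(4πS)) = √(4.38×10²⁸/(4π·68380)).

d ≈ 2.26×10¹¹ m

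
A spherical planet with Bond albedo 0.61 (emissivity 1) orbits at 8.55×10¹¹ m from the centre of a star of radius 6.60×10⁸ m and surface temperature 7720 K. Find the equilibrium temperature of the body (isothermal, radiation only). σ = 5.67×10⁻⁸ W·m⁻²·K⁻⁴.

The star's surface emits σT_*⁴; at distance d the flux is S = σT_*⁴(R_*/d)².
S = 5.67×10⁻⁸·(7720)⁴·(6.60×10⁸/8.55×10¹¹)² = 120.0 W/m².
For an isothermal sphere T⁴ = (1−a)S/(4σ) = 2.064×10⁸ K⁴.

T ≈ 120 K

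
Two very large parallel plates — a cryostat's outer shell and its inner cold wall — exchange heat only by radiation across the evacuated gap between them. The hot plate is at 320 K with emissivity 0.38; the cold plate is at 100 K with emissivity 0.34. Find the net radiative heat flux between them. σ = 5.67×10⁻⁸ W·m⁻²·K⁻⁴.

For two infinite grey parallel plates, q = σ(T₁⁴ − T₂⁴)/(1/ε₁ + 1/ε₂ − 1).
T₁⁴ − T₂⁴ = 1.049×10¹⁰ − 1.000×10⁸ = 1.039×10¹⁰ K⁴.
1/ε₁ + 1/ε₂ − 1 = 2.632 + 2.941 − 1 = 4.573.
q = 5.67×10⁻⁸ × 1.039×10¹⁰ / 4.573.

q ≈ 129 W/m²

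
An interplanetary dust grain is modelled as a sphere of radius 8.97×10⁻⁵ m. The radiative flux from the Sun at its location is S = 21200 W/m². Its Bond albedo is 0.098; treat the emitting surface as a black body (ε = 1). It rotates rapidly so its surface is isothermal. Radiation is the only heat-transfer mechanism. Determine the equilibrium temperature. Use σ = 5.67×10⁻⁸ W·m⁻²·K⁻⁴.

At equilibrium, absorbed power = emitted power.
Absorbing cross-section = πr² = 2.528×10⁻⁸ m²; emitting surface = 4πr² = 1.011×10⁻⁷ m² (ratio 4).
(1−a)S·A_cross = εσ·A_surf·T⁴  ⇒  T⁴ = (1−a)S/(4σ).
T⁴ = 0.902·21200/(4·5.67×10⁻⁸) = 8.431×10¹⁰ K⁴.
T = (8.431×10¹⁰)^(1/4).

T ≈ 539 K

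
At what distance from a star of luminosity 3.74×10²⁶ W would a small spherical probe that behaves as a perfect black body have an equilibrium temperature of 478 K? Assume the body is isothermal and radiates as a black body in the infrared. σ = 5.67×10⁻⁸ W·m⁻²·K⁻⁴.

For an isothermal black-emitting sphere, (1−a)S·πr² = σ·4πr²·T⁴ ⇒ S = 4σT⁴/(1−a).
S = 4·5.67×10⁻⁸·(478)⁴/1.00 = 11840 W/m².
Flux falls as S = L/(4πd²), so d = √(L/(4πS)) = √(3.74×10²⁶/(4π·11840)).

d ≈ 5.01×10¹⁰ m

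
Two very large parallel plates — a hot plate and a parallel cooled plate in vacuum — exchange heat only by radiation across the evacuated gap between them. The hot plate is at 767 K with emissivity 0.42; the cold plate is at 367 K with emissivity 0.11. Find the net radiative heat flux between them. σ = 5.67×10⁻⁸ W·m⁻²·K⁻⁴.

For two infinite grey parallel plates, q = σ(T₁⁴ − T₂⁴)/(1/ε₁ + 1/ε₂ − 1).
T₁⁴ − T₂⁴ = 3.461×10¹¹ − 1.814×10¹⁰ = 3.279×10¹¹ K⁴.
1/ε₁ + 1/ε₂ − 1 = 2.381 + 9.091 − 1 = 10.47.
q = 5.67×10⁻⁸ × 3.279×10¹¹ / 10.47.

q ≈ 1780 W/m²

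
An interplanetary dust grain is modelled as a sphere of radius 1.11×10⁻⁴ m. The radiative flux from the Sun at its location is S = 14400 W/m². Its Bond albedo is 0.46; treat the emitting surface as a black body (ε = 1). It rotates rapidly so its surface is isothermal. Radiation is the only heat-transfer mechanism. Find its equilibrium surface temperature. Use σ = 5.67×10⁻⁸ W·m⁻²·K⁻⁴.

At equilibrium, absorbed power = emitted power.
Absorbing cross-section = πr² = 3.871×10⁻⁸ m²; emitting surface = 4πr² = 1.548×10⁻⁷ m² (ratio 4).
(1−a)S·A_cross = εσ·A_surf·T⁴  ⇒  T⁴ = (1−a)S/(4σ).
T⁴ = 0.540·14400/(4·5.67×10⁻⁸) = 3.429×10¹⁰ K⁴.
T = (3.429×10¹⁰)^(1/4).

T ≈ 430 K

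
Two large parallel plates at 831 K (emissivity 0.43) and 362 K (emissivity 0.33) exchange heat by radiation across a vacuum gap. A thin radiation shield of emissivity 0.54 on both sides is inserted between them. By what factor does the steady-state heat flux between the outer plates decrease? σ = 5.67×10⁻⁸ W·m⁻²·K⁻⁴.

Without shield: q₀ = σΔ(T⁴)/(1/ε₁+1/ε₂−1) with denominator 4.356.
With shield the two gaps are in series; the resistances add: (1/ε₁+1/ε_s−1)+(1/ε_s+1/ε₂−1) = 3.177+3.882 = 7.060.
Heat-flux ratio q₀/q = 7.060/4.356.

factor ≈ 1.62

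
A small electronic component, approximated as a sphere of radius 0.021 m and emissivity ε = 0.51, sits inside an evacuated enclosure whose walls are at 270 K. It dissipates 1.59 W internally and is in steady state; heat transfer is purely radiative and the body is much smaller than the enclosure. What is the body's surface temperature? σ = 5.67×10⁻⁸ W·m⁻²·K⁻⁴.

T ≈ 351 K

For a small grey body in a large enclosure, net radiated power = εσA(T⁴ − T_w⁴).
Steady state: P = εσA(T⁴ − T_w⁴) with A = 4πr² = 0.005542 m².
T⁴ = P/(εσA) + T_w⁴ = 1.59/(0.51·5.67×10⁻⁸·0.005542) + (270)⁴
    = 9.922×10⁹ + 5.314×10⁹ = 1.524×10¹⁰ K⁴.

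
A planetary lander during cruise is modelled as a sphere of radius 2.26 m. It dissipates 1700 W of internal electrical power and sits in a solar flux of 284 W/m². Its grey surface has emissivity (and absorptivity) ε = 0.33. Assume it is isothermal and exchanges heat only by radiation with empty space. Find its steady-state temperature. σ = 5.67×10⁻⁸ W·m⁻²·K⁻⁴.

T ≈ 227 K

At steady state, absorbed solar power + internal power = radiated power.
Absorbed: α·S·A_cross = 0.33·284·16.05 = 1504 W (cross-section πr²).
Total input = 1504 + 1700 = 3204 W.
Radiated: εσ·A_surf·T⁴ with A_surf = 4πr² = 64.18 m².
T⁴ = 3204/(0.33·5.67×10⁻⁸·64.18) = 2.668×10⁹ K⁴.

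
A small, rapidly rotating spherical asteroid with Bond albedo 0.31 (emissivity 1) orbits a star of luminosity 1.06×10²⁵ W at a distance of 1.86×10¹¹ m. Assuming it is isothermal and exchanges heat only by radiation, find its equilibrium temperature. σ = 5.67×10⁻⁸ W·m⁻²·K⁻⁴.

First find the stellar flux at distance d: S = L/(4πd²) = 1.06×10²⁵/(4π·(1.86×10¹¹)²) = 24.38 W/m².
For an isothermal sphere, absorbed (1−a)S·πr² = emitted σ·4πr²·T⁴, so T⁴ = (1−a)S/(4σ).
T⁴ = 0.690·24.38/(4·5.67×10⁻⁸) = 7.418×10⁷ K⁴.

T ≈ 92.8 K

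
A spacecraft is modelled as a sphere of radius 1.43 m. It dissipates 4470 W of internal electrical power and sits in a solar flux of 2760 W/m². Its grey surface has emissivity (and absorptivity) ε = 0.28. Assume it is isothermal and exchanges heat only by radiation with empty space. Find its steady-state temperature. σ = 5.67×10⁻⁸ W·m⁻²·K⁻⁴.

T ≈ 390 K

At steady state, absorbed solar power + internal power = radiated power.
Absorbed: α·S·A_cross = 0.28·2760·6.424 = 4965 W (cross-section πr²).
Total input = 4965 + 4470 = 9435 W.
Radiated: εσ·A_surf·T⁴ with A_surf = 4πr² = 25.70 m².
T⁴ = 9435/(0.28·5.67×10⁻⁸·25.70) = 2.313×10¹⁰ K⁴.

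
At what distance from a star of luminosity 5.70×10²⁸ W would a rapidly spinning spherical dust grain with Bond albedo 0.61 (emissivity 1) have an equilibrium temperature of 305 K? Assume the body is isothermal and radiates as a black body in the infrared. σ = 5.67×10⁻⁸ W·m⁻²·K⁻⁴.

d ≈ 9.49×10¹¹ m

For an isothermal black-emitting sphere, (1−a)S·πr² = σ·4πr²·T⁴ ⇒ S = 4σT⁴/(1−a).
S = 4·5.67×10⁻⁸·(305)⁴/0.390 = 5032 W/m².
Flux falls as S = L/(4πd²), so d = √(L/(4πS)) = √(5.70×10²⁸/(4π·5032)).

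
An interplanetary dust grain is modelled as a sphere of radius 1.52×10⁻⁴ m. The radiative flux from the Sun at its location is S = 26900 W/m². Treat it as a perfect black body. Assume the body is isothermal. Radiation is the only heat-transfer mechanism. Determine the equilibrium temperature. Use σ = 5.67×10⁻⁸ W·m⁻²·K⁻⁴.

T ≈ 587 K

At equilibrium, absorbed power = emitted power.
Absorbing cross-section = πr² = 7.258×10⁻⁸ m²; emitting surface = 4πr² = 2.903×10⁻⁷ m² (ratio 4).
S·A_cross = εσ·A_surf·T⁴  ⇒  T⁴ = S/(4σ).
T⁴ = 1.00·26900/(4·5.67×10⁻⁸) = 1.186×10¹¹ K⁴.
T = (1.186×10¹¹)^(1/4).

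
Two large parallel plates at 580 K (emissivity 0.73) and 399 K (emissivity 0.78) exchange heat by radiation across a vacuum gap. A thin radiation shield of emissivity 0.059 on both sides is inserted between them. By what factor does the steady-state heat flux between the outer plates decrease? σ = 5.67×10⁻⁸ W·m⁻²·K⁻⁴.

factor ≈ 20.9

Without shield: q₀ = σΔ(T⁴)/(1/ε₁+1/ε₂−1) with denominator 1.652.
With shield the two gaps are in series; the resistances add: (1/ε₁+1/ε_s−1)+(1/ε_s+1/ε₂−1) = 17.32+17.23 = 34.55.
Heat-flux ratio q₀/q = 34.55/1.652.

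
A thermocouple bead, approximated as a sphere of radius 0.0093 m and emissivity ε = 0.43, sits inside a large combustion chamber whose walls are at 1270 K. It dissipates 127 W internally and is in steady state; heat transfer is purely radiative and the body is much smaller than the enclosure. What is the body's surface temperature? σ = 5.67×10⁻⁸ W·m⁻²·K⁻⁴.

T ≈ 1650 K

For a small grey body in a large enclosure, net radiated power = εσA(T⁴ − T_w⁴).
Steady state: P = εσA(T⁴ − T_w⁴) with A = 4πr² = 0.001087 m².
T⁴ = P/(εσA) + T_w⁴ = 127/(0.43·5.67×10⁻⁸·0.001087) + (1270)⁴
    = 4.793×10¹² + 2.601×10¹² = 7.394×10¹² K⁴.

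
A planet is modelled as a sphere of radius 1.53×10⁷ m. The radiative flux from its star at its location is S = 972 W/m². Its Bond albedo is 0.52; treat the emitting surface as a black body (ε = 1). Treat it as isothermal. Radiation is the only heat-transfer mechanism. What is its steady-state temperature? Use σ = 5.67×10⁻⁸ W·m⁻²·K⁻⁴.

T ≈ 213 K

At equilibrium, absorbed power = emitted power.
Absorbing cross-section = πr² = 7.354×10¹⁴ m²; emitting surface = 4πr² = 2.942×10¹⁵ m² (ratio 4).
(1−a)S·A_cross = εσ·A_surf·T⁴  ⇒  T⁴ = (1−a)S/(4σ).
T⁴ = 0.480·972/(4·5.67×10⁻⁸) = 2.057×10⁹ K⁴.
T = (2.057×10⁹)^(1/4).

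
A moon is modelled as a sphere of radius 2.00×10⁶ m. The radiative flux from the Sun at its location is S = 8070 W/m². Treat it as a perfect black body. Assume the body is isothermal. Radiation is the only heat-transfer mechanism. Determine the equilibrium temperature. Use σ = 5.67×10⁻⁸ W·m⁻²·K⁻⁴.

At equilibrium, absorbed power = emitted power.
Absorbing cross-section = πr² = 1.257×10¹³ m²; emitting surface = 4πr² = 5.027×10¹³ m² (ratio 4).
S·A_cross = εσ·A_surf·T⁴  ⇒  T⁴ = S/(4σ).
T⁴ = 1.00·8070/(4·5.67×10⁻⁸) = 3.558×10¹⁰ K⁴.
T = (3.558×10¹⁰)^(1/4).

T ≈ 434 K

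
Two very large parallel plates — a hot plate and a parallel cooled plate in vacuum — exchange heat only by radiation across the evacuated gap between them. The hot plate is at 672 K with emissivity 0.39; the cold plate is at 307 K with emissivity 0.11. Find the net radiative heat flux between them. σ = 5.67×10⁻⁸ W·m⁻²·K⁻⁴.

q ≈ 1040 W/m²

For two infinite grey parallel plates, q = σ(T₁⁴ − T₂⁴)/(1/ε₁ + 1/ε₂ − 1).
T₁⁴ − T₂⁴ = 2.039×10¹¹ − 8.883×10⁹ = 1.950×10¹¹ K⁴.
1/ε₁ + 1/ε₂ − 1 = 2.564 + 9.091 − 1 = 10.66.
q = 5.67×10⁻⁸ × 1.950×10¹¹ / 10.66.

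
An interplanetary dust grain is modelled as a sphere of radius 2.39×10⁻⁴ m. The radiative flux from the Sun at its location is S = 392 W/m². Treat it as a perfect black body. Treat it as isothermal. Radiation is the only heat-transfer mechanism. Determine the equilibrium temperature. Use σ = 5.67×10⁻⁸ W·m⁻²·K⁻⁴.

T ≈ 204 K

At equilibrium, absorbed power = emitted power.
Absorbing cross-section = πr² = 1.795×10⁻⁷ m²; emitting surface = 4πr² = 7.178×10⁻⁷ m² (ratio 4).
S·A_cross = εσ·A_surf·T⁴  ⇒  T⁴ = S/(4σ).
T⁴ = 1.00·392/(4·5.67×10⁻⁸) = 1.728×10⁹ K⁴.
T = (1.728×10⁹)^(1/4).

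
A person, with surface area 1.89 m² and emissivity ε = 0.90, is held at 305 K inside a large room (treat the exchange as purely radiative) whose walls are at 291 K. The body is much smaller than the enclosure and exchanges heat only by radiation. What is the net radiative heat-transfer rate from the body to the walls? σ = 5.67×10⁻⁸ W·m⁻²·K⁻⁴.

For a small grey body in a large enclosure: P_net = εσA(T_body⁴ − T_wall⁴).
A = 1.89 m²; T_body⁴ − T_wall⁴ = 8.654×10⁹ − 7.171×10⁹ = 1.483×10⁹ K⁴.
|P_net| = 0.90·5.67×10⁻⁸·1.890·1.483×10⁹.

P_net ≈ 143 W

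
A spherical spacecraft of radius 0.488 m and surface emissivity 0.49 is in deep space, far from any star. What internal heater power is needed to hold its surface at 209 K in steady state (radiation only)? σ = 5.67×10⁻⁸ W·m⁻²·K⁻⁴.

P ≈ 159 W

P = εσ·4πr²·T⁴.
4πr² = 2.993 m²; T⁴ = 1.908×10⁹ K⁴.
P = 0.49·5.67×10⁻⁸·2.993·1.908×10⁹.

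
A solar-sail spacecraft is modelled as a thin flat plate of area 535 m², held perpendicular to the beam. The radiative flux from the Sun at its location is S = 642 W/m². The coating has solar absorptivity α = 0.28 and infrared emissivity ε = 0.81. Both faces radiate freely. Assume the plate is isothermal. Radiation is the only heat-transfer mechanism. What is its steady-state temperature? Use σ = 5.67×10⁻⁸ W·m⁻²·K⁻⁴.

At equilibrium, absorbed power = emitted power.
Absorbing cross-section = A = 535.0 m²; emitting surface = 2A = 1070 m² (ratio 2).
αS·A_cross = εσ·A_surf·T⁴  ⇒  T⁴ = αS/(ε·2σ).
T⁴ = 0.280·642/(0.81·2·5.67×10⁻⁸) = 1.957×10⁹ K⁴.
T = (1.957×10⁹)^(1/4).

T ≈ 210 K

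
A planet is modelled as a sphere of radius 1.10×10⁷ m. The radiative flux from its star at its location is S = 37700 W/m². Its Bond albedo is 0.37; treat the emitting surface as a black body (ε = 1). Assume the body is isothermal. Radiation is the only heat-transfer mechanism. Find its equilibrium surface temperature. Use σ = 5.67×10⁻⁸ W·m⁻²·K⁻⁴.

At equilibrium, absorbed power = emitted power.
Absorbing cross-section = πr² = 3.801×10¹⁴ m²; emitting surface = 4πr² = 1.521×10¹⁵ m² (ratio 4).
(1−a)S·A_cross = εσ·A_surf·T⁴  ⇒  T⁴ = (1−a)S/(4σ).
T⁴ = 0.630·37700/(4·5.67×10⁻⁸) = 1.047×10¹¹ K⁴.
T = (1.047×10¹¹)^(1/4).

T ≈ 569 K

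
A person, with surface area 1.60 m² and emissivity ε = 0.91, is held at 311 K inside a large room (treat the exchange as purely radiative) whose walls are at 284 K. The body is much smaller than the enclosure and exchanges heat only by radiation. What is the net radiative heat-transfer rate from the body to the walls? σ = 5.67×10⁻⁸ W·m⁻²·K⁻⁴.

For a small grey body in a large enclosure: P_net = εσA(T_body⁴ − T_wall⁴).
A = 1.60 m²; T_body⁴ − T_wall⁴ = 9.355×10⁹ − 6.505×10⁹ = 2.850×10⁹ K⁴.
|P_net| = 0.91·5.67×10⁻⁸·1.600·2.850×10⁹.

P_net ≈ 235 W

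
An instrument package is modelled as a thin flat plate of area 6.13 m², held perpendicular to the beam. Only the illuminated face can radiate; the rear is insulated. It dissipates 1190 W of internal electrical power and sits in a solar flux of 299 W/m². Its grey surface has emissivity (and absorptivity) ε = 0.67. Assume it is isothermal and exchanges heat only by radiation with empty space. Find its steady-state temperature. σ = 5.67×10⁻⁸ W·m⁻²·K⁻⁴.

At steady state, absorbed solar power + internal power = radiated power.
Absorbed: α·S·A_cross = 0.67·299·6.130 = 1228 W (cross-section A).
Total input = 1228 + 1190 = 2418 W.
Radiated: εσ·A_surf·T⁴ with A_surf = A = 6.130 m².
T⁴ = 2418/(0.67·5.67×10⁻⁸·6.130) = 1.038×10¹⁰ K⁴.

T ≈ 319 K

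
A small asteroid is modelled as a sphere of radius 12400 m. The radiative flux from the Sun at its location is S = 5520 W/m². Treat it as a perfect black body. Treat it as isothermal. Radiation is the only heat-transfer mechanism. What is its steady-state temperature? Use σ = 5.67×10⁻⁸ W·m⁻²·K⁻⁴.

At equilibrium, absorbed power = emitted power.
Absorbing cross-section = πr² = 4.831×10⁸ m²; emitting surface = 4πr² = 1.932×10⁹ m² (ratio 4).
S·A_cross = εσ·A_surf·T⁴  ⇒  T⁴ = S/(4σ).
T⁴ = 1.00·5520/(4·5.67×10⁻⁸) = 2.434×10¹⁰ K⁴.
T = (2.434×10¹⁰)^(1/4).

T ≈ 395 K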